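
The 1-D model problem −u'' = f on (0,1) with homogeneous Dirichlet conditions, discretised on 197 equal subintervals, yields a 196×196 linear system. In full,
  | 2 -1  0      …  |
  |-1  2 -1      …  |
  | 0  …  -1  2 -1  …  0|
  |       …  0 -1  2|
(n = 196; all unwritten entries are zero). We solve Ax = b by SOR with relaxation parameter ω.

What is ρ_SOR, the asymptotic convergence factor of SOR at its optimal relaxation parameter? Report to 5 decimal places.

ρ_SOR = 0.96861

n=196: λ(B_J) = 1 − λ(A)/2 = cos(kπ/197); k=1 gives ρ_J = 0.99987.
1 − cos²(π/197) = sin²(π/197) ⇒ √(1−ρ_J²) = sin(π/197) = 0.015946.
[ω*] 2 ÷ (1 + 0.015946) = 2 ÷ 1.015946 = 1.96861.
At ω = 1.96861 every |λ(B_ω)| = ω−1, so ρ_SOR = 0.96861.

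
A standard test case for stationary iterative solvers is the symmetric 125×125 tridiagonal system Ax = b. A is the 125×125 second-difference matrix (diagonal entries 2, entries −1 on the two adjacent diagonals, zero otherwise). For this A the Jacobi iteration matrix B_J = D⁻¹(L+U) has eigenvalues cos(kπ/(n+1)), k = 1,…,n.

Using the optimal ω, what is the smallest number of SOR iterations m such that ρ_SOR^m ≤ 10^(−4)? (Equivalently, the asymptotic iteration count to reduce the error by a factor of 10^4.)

spectrum of D⁻¹(L+U) = {cos(kπ/126) : 1≤k≤125}; ρ_J = cos(π/126) = 0.9996892.
√(1−ρ_J²) simplifies to sin(π/126) = 0.0249307.
[ω*] 2 ÷ (1 + 0.0249307) = 2 ÷ 1.0249307 = 1.9513514.
ρ(B_{ω*}) = ω*−1 = 0.9513514
For 4 digits: m = 4·ln10 / (−ln 0.9513514) = 9.21034/0.0498718 = 184.680; round up → m = 185.

m = 185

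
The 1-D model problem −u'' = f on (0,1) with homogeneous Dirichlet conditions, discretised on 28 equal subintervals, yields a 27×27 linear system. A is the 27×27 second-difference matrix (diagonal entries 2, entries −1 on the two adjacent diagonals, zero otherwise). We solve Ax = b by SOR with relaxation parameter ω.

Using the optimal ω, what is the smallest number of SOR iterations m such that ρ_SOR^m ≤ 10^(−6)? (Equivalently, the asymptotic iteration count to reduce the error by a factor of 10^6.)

m = 62

spectrum of D⁻¹(L+U) = {cos(kπ/28) : 1≤k≤27}; ρ_J = cos(π/28) = 0.9937122.
√(1−ρ_J²) simplifies to sin(π/28) = 0.1119645.
ω* = 2/(1 + 0.1119645) = 2/1.1119645 = 1.7986186.
ρ_SOR = ω* − 1 = 1.7986186 − 1 = 0.7986186.
ρ_SOR^m ≤ 10^(−6) ⇔ m ≥ 6·ln10/(−ln 0.7986186) = 13.8155/0.224872 = 61.437; m = ⌈61.437⌉ = 62.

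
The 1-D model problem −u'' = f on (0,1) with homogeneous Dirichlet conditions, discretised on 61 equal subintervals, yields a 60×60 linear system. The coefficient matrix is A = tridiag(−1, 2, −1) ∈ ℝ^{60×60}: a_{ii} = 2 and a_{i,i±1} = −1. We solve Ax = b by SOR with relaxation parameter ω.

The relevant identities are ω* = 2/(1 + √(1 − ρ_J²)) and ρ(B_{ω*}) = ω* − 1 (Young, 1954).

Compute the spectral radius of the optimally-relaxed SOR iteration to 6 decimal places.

With n=60, ρ(Jacobi) = cos(π/61) = 0.998674.
√(1−ρ_J²) simplifies to sin(π/61) = 0.0514788.
Young: ω* = 2/(1+√(1−ρ_J²)) = 2/(1+0.0514788) = 2/1.0514788 = 1.902083.
and ρ(B_{ω*}) = 1.902083 − 1 = 0.902083.

ρ_SOR = 0.902083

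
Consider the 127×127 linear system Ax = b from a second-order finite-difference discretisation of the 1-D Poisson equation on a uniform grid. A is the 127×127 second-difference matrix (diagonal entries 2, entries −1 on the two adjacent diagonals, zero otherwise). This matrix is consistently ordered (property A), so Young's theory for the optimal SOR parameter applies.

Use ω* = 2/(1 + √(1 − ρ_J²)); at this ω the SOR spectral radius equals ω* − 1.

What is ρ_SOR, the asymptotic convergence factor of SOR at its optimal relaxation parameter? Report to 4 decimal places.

ρ_SOR = 0.9521

ρ_J = max_k |cos(kπ/128)| = cos(π/128) = 0.9997
1 − cos²(π/128) = sin²(π/128) ⇒ √(1−ρ_J²) = sin(π/128) = 0.02454.
So ω* = 2/1.02454 = 1.9521 (Young).
ρ(B_{ω*}) = ω*−1 = 0.9521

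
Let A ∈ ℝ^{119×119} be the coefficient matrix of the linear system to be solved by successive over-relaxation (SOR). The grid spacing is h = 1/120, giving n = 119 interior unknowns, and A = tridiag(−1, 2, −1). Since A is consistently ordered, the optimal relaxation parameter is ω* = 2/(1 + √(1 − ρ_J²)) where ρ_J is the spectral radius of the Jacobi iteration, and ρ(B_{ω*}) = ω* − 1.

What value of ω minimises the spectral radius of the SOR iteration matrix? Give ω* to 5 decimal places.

ω* = 1.94898

[ρ_J] n=119: ρ(B_J) = cos(π/(n+1)) = cos(π/120) = 0.99966.
root = sin(π/120) = 0.026177  (since 1−cos² = sin²).
ω* = 2/(1+0.026177) = 1.94898
and ρ(B_{ω*}) = 1.94898 − 1 = 0.94898.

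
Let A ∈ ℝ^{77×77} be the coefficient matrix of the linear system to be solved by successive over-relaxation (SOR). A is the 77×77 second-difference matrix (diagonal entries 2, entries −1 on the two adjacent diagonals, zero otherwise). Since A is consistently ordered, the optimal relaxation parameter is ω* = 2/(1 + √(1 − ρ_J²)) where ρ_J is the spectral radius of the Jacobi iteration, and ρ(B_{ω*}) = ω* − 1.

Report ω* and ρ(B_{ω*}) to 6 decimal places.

B_J for the 77×77 system has eigenvalues cos(kπ/78); ρ_J = cos(π/78) = 0.999189.
root = sin(π/78) = 0.0402659  (since 1−cos² = sin²).
Young: ω* = 2/(1+√(1−ρ_J²)) = 2/(1+0.0402659) = 2/1.0402659 = 1.922585.
ρ_SOR = ω* − 1 ≈ 0.922585.

ω* = 1.922585, ρ_SOR = 0.922585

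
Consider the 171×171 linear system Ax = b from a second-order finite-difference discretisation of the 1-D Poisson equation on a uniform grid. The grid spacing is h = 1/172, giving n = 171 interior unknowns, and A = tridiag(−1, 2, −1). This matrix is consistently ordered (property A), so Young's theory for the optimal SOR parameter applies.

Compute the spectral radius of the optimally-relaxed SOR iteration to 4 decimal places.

B_J for the 171×171 system has eigenvalues cos(kπ/172); ρ_J = cos(π/172) = 0.9998.
1 − cos²(π/172) = sin²(π/172) ⇒ √(1−ρ_J²) = sin(π/172) = 0.01826.
ω* = 2/(1+0.01826) = 1.9641
ρ_SOR = ω* − 1 = 1.9641 − 1 = 0.9641.

ρ_SOR = 0.9641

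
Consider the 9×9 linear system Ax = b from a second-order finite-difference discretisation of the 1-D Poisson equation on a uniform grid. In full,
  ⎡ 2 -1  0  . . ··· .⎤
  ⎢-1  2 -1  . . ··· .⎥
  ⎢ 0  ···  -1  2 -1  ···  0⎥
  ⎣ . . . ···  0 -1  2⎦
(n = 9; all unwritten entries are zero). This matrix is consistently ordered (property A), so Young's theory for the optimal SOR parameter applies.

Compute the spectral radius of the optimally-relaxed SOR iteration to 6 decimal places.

ρ_J = max_k |cos(kπ/10)| = cos(π/10) = 0.951057
1 − cos²(π/10) = sin²(π/10) ⇒ √(1−ρ_J²) = sin(π/10) = 0.3090170.
Young: ω* = 2/(1+√(1−ρ_J²)) = 2/(1+0.3090170) = 2/1.3090170 = 1.527864.
[ρ_SOR] ω* − 1 = 0.527864.

ρ_SOR = 0.527864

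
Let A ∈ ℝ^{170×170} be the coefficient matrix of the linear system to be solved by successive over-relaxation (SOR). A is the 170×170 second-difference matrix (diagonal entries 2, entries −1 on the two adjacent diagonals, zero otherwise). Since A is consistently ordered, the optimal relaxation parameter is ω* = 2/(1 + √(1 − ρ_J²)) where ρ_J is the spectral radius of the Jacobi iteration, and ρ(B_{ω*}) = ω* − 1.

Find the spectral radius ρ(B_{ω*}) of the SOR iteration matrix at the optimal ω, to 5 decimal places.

ρ_SOR = 0.96392

n=170: λ(B_J) = 1 − λ(A)/2 = cos(kπ/171); k=1 gives ρ_J = 0.99983.
√(1 − cos²(π/171)) = sin(π/171) ≈ 0.018371.
So ω* = 2/1.018371 = 1.96392 (Young).
and ρ(B_{ω*}) = 1.96392 − 1 = 0.96392.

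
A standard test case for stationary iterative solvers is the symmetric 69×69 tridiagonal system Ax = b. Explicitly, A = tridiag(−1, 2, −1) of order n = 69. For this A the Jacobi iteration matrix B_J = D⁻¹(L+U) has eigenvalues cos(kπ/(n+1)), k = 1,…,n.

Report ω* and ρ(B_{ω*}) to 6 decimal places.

ω* = 1.914123, ρ_SOR = 0.914123

With n=69, ρ(Jacobi) = cos(π/70) = 0.998993.
√(1−ρ_J²) = |sin(π/70)| = 0.0448648
[ω*] 2 ÷ (1 + 0.0448648) = 2 ÷ 1.0448648 = 1.914123.
and ρ(B_{ω*}) = 1.914123 − 1 = 0.914123.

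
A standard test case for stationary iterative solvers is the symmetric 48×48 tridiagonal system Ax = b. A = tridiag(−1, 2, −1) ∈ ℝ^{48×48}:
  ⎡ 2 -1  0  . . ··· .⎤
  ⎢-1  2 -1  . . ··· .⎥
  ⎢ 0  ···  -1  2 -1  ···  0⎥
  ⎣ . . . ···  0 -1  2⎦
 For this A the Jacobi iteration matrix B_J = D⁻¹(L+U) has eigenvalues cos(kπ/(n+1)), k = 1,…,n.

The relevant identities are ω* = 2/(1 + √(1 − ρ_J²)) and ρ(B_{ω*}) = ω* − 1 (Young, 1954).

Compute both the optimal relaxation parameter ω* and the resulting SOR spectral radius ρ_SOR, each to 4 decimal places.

ω* = 1.8796, ρ_SOR = 0.8796

With n=48, ρ(Jacobi) = cos(π/49) = 0.9979.
√(1−ρ_J²) simplifies to sin(π/49) = 0.06407.
[ω*] 2 ÷ (1 + 0.06407) = 2 ÷ 1.06407 = 1.8796.
ρ_SOR = ω* − 1 = 1.8796 − 1 = 0.8796.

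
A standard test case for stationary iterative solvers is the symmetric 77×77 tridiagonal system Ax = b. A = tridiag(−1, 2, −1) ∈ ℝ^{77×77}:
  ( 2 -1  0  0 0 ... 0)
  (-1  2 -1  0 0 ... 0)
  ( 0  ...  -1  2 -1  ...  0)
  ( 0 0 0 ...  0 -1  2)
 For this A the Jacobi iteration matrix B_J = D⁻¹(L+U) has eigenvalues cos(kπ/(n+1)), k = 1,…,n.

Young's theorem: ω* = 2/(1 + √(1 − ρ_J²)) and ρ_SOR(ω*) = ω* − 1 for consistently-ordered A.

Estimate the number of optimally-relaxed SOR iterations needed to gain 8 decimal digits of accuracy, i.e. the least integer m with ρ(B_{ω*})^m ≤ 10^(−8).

m = 229

ρ_J = max_k |cos(kπ/78)| = cos(π/78) = 0.9991890
√(1 − cos²(π/78)) = sin(π/78) ≈ 0.0402659.
[ω*] 2 ÷ (1 + 0.0402659) = 2 ÷ 1.0402659 = 1.9225854.
and ρ(B_{ω*}) = 1.9225854 − 1 = 0.9225854.
(0.9225854)^m ≤ 10^{−8}  ⇒  m·ln(0.9225854) ≤ −8·ln10  ⇒  m ≥ 228.615  ⇒  m = 229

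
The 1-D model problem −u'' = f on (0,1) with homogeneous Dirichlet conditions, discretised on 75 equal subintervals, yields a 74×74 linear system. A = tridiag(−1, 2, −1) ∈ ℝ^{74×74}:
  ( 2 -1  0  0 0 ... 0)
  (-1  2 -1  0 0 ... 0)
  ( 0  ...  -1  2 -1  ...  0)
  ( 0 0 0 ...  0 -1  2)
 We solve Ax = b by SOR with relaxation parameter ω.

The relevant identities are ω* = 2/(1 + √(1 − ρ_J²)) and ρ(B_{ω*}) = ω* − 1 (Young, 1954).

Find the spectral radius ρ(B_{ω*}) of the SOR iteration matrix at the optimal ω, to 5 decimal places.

½·tridiag(1,0,1) at n=74: λ_k = cos(kπ/75); max |λ| at k=1 ⇒ ρ_J = cos(π/75) ≈ 0.99912.
root = sin(π/75) = 0.041876  (since 1−cos² = sin²).
Young: ω* = 2/(1+√(1−ρ_J²)) = 2/(1+0.041876) = 2/1.041876 = 1.91961.
[ρ_SOR] ω* − 1 = 0.91961.

ρ_SOR = 0.91961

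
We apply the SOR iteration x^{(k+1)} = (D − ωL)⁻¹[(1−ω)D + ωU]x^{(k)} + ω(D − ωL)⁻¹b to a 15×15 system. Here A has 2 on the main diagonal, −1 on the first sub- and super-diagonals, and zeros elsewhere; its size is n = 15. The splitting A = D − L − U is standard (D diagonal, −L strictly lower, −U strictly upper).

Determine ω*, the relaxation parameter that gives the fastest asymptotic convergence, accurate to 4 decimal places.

ω* = 1.6735

ρ_J = max_k |cos(kπ/16)| = cos(π/16) = 0.9808
1 − cos²(π/16) = sin²(π/16) ⇒ √(1−ρ_J²) = sin(π/16) = 0.19509.
ω* = 2/(1+0.19509) = 1.6735
ρ_SOR = ω* − 1 = 1.6735 − 1 = 0.6735.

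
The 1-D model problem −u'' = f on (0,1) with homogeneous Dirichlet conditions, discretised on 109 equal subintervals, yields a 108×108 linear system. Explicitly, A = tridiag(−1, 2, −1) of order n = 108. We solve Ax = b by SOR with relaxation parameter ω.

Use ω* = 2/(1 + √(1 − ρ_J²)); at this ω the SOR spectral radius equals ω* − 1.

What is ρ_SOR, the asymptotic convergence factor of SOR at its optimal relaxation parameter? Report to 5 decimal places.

n=108: λ(B_J) = 1 − λ(A)/2 = cos(kπ/109); k=1 gives ρ_J = 0.99958.
root = sin(π/109) = 0.028818  (since 1−cos² = sin²).
Young: ω* = 2/(1+√(1−ρ_J²)) = 2/(1+0.028818) = 2/1.028818 = 1.94398.
ρ(B_{ω*}) = ω*−1 = 0.94398

ρ_SOR = 0.94398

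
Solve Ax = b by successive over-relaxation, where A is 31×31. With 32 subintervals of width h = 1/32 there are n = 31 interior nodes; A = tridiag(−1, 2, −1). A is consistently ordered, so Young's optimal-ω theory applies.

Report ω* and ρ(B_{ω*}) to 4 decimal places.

ρ_J = max_k |cos(kπ/32)| = cos(π/32) = 0.9952
√(1−ρ_J²) = |sin(π/32)| = 0.09802
So ω* = 2/1.09802 = 1.8215 (Young).
ρ_SOR = ω* − 1 ≈ 0.8215.

ω* = 1.8215, ρ_SOR = 0.8215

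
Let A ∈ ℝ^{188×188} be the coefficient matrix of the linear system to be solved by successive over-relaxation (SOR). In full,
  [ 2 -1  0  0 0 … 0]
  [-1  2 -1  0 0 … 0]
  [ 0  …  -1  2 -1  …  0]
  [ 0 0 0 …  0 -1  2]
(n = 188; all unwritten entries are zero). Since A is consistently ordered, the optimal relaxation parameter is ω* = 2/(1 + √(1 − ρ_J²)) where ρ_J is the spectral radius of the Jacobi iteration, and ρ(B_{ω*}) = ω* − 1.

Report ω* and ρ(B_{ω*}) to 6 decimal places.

ω* = 1.967301, ρ_SOR = 0.967301

[ρ_J] n=188: ρ(B_J) = cos(π/(n+1)) = cos(π/189) = 0.999862.
√(1−ρ_J²) simplifies to sin(π/189) = 0.0166214.
Young: ω* = 2/(1+√(1−ρ_J²)) = 2/(1+0.0166214) = 2/1.0166214 = 1.967301.
[ρ_SOR] ω* − 1 = 0.967301.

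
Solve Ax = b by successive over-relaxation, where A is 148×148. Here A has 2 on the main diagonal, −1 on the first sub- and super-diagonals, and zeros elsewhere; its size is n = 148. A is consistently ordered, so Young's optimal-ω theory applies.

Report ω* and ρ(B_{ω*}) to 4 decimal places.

ω* = 1.9587, ρ_SOR = 0.9587

With n=148, ρ(Jacobi) = cos(π/149) = 0.9998.
√(1 − cos²(π/149)) = sin(π/149) ≈ 0.02108.
ω* = 2/(1+0.02108) = 1.9587
At ω = 1.9587 every |λ(B_ω)| = ω−1, so ρ_SOR = 0.9587.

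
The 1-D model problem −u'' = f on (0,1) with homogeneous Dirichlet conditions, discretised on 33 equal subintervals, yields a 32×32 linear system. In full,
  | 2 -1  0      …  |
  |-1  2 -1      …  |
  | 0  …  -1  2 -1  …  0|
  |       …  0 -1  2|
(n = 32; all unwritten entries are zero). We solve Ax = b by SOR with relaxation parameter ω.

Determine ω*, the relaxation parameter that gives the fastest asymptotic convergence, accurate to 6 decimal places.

With n=32, ρ(Jacobi) = cos(π/33) = 0.995472.
√(1−ρ_J²) simplifies to sin(π/33) = 0.0950560.
Young: ω* = 2/(1+√(1−ρ_J²)) = 2/(1+0.0950560) = 2/1.0950560 = 1.826391.
ρ(B_{ω*}) = ω*−1 = 0.826391

ω* = 1.826391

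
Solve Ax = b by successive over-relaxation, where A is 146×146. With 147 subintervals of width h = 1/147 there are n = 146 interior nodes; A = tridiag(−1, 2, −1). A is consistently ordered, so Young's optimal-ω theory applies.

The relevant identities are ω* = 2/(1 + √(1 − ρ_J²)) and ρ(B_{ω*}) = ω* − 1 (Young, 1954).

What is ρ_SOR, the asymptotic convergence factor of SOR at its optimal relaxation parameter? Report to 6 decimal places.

ρ_J = max_k |cos(kπ/147)| = cos(π/147) = 0.999772
1 − cos²(π/147) = sin²(π/147) ⇒ √(1−ρ_J²) = sin(π/147) = 0.0213698.
Then 2/(1+√(1−ρ_J²)) = 2/(1+0.0213698); ω* = 2/1.0213698 = 1.958155.
and ρ(B_{ω*}) = 1.958155 − 1 = 0.958155.

ρ_SOR = 0.958155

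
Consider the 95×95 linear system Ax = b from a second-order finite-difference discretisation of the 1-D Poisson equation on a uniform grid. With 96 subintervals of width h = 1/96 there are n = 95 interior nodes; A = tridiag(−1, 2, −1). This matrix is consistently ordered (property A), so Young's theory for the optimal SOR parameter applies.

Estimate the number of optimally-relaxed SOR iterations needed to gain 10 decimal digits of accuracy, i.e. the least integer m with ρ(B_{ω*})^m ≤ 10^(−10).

[ρ_J] n=95: ρ(B_J) = cos(π/(n+1)) = cos(π/96) = 0.9994646.
√(1−ρ_J²) = |sin(π/96)| = 0.0327191
So ω* = 2/1.0327191 = 1.9366350 (Young).
[ρ_SOR] ω* − 1 = 0.9366350.
For 10 digits: m = 10·ln10 / (−ln 0.9366350) = 23.0259/0.0654616 = 351.747; round up → m = 352.

m = 352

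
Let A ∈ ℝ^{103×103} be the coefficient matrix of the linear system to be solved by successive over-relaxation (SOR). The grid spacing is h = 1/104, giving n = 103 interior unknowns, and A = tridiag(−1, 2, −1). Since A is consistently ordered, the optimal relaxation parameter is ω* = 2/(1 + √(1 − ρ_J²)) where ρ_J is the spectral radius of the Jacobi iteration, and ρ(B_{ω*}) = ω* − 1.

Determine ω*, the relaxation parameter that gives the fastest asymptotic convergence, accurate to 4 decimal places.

ω* = 1.9414

n=103: λ(B_J) = 1 − λ(A)/2 = cos(kπ/104); k=1 gives ρ_J = 0.9995.
root = sin(π/104) = 0.03020  (since 1−cos² = sin²).
Then 2/(1+√(1−ρ_J²)) = 2/(1+0.03020); ω* = 2/1.03020 = 1.9414.
ρ(B_{ω*}) = ω*−1 = 0.9414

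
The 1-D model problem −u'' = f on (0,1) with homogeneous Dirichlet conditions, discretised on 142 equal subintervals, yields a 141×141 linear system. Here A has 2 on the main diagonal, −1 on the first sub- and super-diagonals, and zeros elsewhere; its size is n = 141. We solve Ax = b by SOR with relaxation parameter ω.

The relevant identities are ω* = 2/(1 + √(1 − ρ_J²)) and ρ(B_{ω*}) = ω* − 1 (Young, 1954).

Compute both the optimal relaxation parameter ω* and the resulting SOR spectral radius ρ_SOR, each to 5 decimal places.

B_J for the 141×141 system has eigenvalues cos(kπ/142); ρ_J = cos(π/142) = 0.99976.
√(1−ρ_J²) simplifies to sin(π/142) = 0.022122.
ω* = 2 / (1 + 0.022122) = 2 / 1.022122 ≈ 1.95671.
ρ_SOR = ω* − 1 ≈ 0.95671.

ω* = 1.95671, ρ_SOR = 0.95671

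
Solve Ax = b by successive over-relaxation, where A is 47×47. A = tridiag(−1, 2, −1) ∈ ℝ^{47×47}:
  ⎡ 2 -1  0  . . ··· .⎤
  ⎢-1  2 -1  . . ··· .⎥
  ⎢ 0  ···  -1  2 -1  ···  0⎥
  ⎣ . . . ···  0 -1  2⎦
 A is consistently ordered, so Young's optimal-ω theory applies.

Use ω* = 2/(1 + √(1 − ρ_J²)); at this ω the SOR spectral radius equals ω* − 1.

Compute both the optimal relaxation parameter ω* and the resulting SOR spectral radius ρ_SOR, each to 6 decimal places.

ω* = 1.877224, ρ_SOR = 0.877224

B_J for the 47×47 system has eigenvalues cos(kπ/48); ρ_J = cos(π/48) = 0.997859.
√(1 − cos²(π/48)) = sin(π/48) ≈ 0.0654031.
ω* = 2/(1+0.0654031) = 1.877224
and ρ(B_{ω*}) = 1.877224 − 1 = 0.877224.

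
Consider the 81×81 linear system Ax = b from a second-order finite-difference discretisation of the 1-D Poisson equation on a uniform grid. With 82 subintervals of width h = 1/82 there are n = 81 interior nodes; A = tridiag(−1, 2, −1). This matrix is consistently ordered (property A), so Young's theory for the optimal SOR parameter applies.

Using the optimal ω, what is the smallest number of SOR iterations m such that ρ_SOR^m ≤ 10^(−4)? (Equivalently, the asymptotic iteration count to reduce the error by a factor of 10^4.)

m = 121

½·tridiag(1,0,1) at n=81: λ_k = cos(kπ/82); max |λ| at k=1 ⇒ ρ_J = cos(π/82) ≈ 0.9992662.
1 − cos²(π/82) = sin²(π/82) ⇒ √(1−ρ_J²) = sin(π/82) = 0.0383027.
So ω* = 2/1.0383027 = 1.9262206 (Young).
[ρ_SOR] ω* − 1 = 0.9262206.
4·ln10 = 9.21034; −ln(0.9262206) = 0.0766428; m = ⌈9.21034/0.0766428⌉ = ⌈120.172⌉ = 121.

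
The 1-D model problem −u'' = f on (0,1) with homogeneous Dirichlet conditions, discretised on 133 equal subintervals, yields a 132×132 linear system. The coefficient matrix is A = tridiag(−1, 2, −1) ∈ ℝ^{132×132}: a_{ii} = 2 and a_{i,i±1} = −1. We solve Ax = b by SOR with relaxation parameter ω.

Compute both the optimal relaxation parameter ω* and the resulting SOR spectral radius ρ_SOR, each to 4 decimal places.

ω* = 1.9539, ρ_SOR = 0.9539

With n=132, ρ(Jacobi) = cos(π/133) = 0.9997.
1 − cos²(π/133) = sin²(π/133) ⇒ √(1−ρ_J²) = sin(π/133) = 0.02362.
So ω* = 2/1.02362 = 1.9539 (Young).
and ρ(B_{ω*}) = 1.9539 − 1 = 0.9539.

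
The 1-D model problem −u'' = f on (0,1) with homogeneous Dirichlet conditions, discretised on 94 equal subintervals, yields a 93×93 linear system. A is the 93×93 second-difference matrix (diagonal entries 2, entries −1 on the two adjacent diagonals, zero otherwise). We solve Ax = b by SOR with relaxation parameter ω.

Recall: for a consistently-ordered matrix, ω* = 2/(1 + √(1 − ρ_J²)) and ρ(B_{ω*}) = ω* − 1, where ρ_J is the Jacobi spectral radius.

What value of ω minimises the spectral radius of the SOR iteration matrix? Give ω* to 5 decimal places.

[ρ_J] n=93: ρ(B_J) = cos(π/(n+1)) = cos(π/94) = 0.99944.
root = sin(π/94) = 0.033415  (since 1−cos² = sin²).
So ω* = 2/1.033415 = 1.93533 (Young).
ρ_SOR = ω* − 1 ≈ 0.93533.

ω* = 1.93533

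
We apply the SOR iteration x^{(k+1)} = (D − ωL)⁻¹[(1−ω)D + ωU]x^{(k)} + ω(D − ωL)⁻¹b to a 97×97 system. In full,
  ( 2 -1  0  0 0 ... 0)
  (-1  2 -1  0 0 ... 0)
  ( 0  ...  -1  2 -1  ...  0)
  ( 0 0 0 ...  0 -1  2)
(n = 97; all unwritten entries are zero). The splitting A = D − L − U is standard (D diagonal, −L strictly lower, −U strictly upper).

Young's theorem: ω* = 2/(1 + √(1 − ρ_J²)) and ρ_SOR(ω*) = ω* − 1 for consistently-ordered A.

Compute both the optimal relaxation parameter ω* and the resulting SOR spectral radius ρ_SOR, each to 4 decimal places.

½·tridiag(1,0,1) at n=97: λ_k = cos(kπ/98); max |λ| at k=1 ⇒ ρ_J = cos(π/98) ≈ 0.9995.
1 − cos²(π/98) = sin²(π/98) ⇒ √(1−ρ_J²) = sin(π/98) = 0.03205.
ω* = 2/(1 + 0.03205) = 2/1.03205 = 1.9379.
and ρ(B_{ω*}) = 1.9379 − 1 = 0.9379.

ω* = 1.9379, ρ_SOR = 0.9379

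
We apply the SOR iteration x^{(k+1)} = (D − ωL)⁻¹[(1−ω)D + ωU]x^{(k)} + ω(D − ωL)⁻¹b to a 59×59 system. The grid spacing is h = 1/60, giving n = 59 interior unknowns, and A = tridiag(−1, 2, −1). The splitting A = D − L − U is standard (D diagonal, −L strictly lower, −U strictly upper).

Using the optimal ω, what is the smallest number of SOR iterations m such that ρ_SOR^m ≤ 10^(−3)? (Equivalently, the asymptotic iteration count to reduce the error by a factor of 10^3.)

m = 66

B_J for the 59×59 system has eigenvalues cos(kπ/60); ρ_J = cos(π/60) = 0.9986295.
1 − cos²(π/60) = sin²(π/60) ⇒ √(1−ρ_J²) = sin(π/60) = 0.0523360.
ω* = 2 / (1 + 0.0523360) = 2 / 1.0523360 ≈ 1.9005337.
and ρ(B_{ω*}) = 1.9005337 − 1 = 0.9005337.
3·ln10 = 6.90776; −ln(0.9005337) = 0.104768; m = ⌈6.90776/0.104768⌉ = ⌈65.934⌉ = 66.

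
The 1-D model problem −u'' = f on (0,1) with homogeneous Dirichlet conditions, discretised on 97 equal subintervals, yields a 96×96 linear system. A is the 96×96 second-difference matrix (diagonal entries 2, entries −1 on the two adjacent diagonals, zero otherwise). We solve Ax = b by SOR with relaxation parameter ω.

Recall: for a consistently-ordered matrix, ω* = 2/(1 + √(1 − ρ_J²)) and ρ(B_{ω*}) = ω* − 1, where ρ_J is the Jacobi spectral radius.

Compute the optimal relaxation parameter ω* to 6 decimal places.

n=96: λ(B_J) = 1 − λ(A)/2 = cos(kπ/97); k=1 gives ρ_J = 0.999476.
√(1−ρ_J²) = |sin(π/97)| = 0.0323819
ω* = 2/(1 + 0.0323819) = 2/1.0323819 = 1.937268.
[ρ_SOR] ω* − 1 = 0.937268.

ω* = 1.937268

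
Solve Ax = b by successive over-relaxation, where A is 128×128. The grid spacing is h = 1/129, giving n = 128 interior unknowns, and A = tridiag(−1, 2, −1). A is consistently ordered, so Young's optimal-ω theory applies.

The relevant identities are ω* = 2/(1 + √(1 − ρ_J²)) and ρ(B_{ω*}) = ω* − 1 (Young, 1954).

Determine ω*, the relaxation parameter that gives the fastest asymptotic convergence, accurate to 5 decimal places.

[ρ_J] n=128: ρ(B_J) = cos(π/(n+1)) = cos(π/129) = 0.99970.
1 − cos²(π/129) = sin²(π/129) ⇒ √(1−ρ_J²) = sin(π/129) = 0.024351.
ω* = 2/(1+0.024351) = 1.95246
Hence ρ(B_{ω*}) = 1.95246 − 1 = 0.95246.

ω* = 1.95246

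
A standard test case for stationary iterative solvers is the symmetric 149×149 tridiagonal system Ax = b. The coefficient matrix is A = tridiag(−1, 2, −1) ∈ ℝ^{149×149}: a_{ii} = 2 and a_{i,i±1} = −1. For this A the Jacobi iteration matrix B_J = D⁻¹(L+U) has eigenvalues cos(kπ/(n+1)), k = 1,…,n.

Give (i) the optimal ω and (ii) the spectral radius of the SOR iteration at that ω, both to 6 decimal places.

ω* = 1.958974, ρ_SOR = 0.958974

[ρ_J] n=149: ρ(B_J) = cos(π/(n+1)) = cos(π/150) = 0.999781.
√(1−ρ_J²) = |sin(π/150)| = 0.0209424
ω* = 2 / (1 + 0.0209424) = 2 / 1.0209424 ≈ 1.958974.
and ρ(B_{ω*}) = 1.958974 − 1 = 0.958974.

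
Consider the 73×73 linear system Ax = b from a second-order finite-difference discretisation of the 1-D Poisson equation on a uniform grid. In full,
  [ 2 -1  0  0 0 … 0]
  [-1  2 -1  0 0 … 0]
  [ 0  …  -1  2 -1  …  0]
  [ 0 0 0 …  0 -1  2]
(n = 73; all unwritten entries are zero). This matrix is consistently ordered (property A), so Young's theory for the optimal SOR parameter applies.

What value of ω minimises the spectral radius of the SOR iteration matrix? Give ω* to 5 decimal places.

ω* = 1.91857

B_J for the 73×73 system has eigenvalues cos(kπ/74); ρ_J = cos(π/74) = 0.99910.
root = sin(π/74) = 0.042441  (since 1−cos² = sin²).
ω* = 2/(1+0.042441) = 1.91857
ρ_SOR = ω* − 1 = 1.91857 − 1 = 0.91857.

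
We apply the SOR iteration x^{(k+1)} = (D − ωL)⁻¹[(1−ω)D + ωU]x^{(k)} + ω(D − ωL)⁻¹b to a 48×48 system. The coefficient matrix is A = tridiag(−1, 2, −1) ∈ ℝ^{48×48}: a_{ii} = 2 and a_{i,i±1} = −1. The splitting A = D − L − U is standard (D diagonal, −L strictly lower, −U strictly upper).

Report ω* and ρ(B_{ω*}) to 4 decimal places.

ω* = 1.8796, ρ_SOR = 0.8796

[ρ_J] n=48: ρ(B_J) = cos(π/(n+1)) = cos(π/49) = 0.9979.
√(1−ρ_J²) = |sin(π/49)| = 0.06407
So ω* = 2/1.06407 = 1.8796 (Young).
Hence ρ(B_{ω*}) = 1.8796 − 1 = 0.8796.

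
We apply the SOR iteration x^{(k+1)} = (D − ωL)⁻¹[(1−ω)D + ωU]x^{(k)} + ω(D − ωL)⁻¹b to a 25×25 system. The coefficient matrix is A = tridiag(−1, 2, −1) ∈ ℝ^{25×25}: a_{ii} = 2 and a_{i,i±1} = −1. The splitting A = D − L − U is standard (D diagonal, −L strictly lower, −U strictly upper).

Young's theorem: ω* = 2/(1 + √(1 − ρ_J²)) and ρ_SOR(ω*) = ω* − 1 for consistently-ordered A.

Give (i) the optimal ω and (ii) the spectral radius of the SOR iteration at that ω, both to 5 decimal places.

ω* = 1.78486, ρ_SOR = 0.78486

n=25: λ(B_J) = 1 − λ(A)/2 = cos(kπ/26); k=1 gives ρ_J = 0.99271.
√(1−ρ_J²) = |sin(π/26)| = 0.120537
So ω* = 2/1.120537 = 1.78486 (Young).
Hence ρ(B_{ω*}) = 1.78486 − 1 = 0.78486.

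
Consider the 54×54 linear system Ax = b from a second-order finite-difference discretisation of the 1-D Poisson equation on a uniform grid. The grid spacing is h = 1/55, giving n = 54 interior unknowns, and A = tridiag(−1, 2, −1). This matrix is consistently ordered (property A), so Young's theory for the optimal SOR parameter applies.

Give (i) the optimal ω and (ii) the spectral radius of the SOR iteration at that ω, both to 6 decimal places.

ρ_J = max_k |cos(kπ/55)| = cos(π/55) = 0.998369
1 − cos²(π/55) = sin²(π/55) ⇒ √(1−ρ_J²) = sin(π/55) = 0.0570888.
[ω*] 2 ÷ (1 + 0.0570888) = 2 ÷ 1.0570888 = 1.891989.
ρ_SOR = ω* − 1 = 1.891989 − 1 = 0.891989.

ω* = 1.891989, ρ_SOR = 0.891989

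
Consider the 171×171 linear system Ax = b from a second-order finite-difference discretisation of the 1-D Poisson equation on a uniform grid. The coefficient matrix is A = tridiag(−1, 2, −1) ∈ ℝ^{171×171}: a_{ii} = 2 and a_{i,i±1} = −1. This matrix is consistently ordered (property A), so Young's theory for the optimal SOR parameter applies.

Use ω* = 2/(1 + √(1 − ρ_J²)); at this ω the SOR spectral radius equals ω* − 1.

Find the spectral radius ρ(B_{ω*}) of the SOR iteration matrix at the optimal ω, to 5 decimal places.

ρ_SOR = 0.96413

n=171: λ(B_J) = 1 − λ(A)/2 = cos(kπ/172); k=1 gives ρ_J = 0.99983.
√(1−ρ_J²) simplifies to sin(π/172) = 0.018264.
[ω*] 2 ÷ (1 + 0.018264) = 2 ÷ 1.018264 = 1.96413.
ρ(B_{ω*}) = ω*−1 = 0.96413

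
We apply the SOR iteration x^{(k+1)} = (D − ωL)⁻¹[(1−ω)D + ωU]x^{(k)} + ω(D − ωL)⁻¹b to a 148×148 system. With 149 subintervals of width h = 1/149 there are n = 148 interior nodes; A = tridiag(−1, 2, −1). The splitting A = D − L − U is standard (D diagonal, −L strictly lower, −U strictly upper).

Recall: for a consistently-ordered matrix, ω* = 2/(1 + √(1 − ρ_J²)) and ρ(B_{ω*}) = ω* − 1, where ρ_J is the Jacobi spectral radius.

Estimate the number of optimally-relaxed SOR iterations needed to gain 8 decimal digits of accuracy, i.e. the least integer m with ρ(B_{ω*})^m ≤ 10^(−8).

½·tridiag(1,0,1) at n=148: λ_k = cos(kπ/149); max |λ| at k=1 ⇒ ρ_J = cos(π/149) ≈ 0.9997777.
root = sin(π/149) = 0.0210830  (since 1−cos² = sin²).
ω* = 2/(1+0.0210830) = 1.9587046
[ρ_SOR] ω* − 1 = 0.9587046.
Need (0.9587046)^m ≤ 10^(−8): m ≥ 8·ln10/|ln 0.9587046| = 18.4207/0.0421723 = 436.796 ⇒ m = 437.

m = 437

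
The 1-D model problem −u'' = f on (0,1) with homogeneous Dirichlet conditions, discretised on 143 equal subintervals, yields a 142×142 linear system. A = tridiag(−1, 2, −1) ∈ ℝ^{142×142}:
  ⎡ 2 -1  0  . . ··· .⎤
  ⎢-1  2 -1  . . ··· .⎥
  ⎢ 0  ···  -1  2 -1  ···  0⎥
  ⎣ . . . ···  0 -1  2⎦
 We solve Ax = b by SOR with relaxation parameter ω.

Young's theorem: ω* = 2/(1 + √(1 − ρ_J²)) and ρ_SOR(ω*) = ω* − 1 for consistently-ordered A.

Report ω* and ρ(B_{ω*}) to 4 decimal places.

With n=142, ρ(Jacobi) = cos(π/143) = 0.9998.
√(1−ρ_J²) simplifies to sin(π/143) = 0.02197.
[ω*] 2 ÷ (1 + 0.02197) = 2 ÷ 1.02197 = 1.9570.
At ω = 1.9570 every |λ(B_ω)| = ω−1, so ρ_SOR = 0.9570.

ω* = 1.9570, ρ_SOR = 0.9570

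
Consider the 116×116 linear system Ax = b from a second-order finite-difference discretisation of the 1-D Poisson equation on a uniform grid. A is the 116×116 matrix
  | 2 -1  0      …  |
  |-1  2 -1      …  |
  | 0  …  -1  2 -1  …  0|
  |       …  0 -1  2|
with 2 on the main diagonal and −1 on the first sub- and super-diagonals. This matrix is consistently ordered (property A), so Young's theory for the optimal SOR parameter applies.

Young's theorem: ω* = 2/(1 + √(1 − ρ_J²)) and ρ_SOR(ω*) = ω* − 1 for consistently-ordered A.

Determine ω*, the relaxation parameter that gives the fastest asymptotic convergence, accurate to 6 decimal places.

ω* = 1.947708

With n=116, ρ(Jacobi) = cos(π/117) = 0.999640.
√(1−ρ_J²) = |sin(π/117)| = 0.0268480
ω* = 2/(1+0.0268480) = 1.947708
[ρ_SOR] ω* − 1 = 0.947708.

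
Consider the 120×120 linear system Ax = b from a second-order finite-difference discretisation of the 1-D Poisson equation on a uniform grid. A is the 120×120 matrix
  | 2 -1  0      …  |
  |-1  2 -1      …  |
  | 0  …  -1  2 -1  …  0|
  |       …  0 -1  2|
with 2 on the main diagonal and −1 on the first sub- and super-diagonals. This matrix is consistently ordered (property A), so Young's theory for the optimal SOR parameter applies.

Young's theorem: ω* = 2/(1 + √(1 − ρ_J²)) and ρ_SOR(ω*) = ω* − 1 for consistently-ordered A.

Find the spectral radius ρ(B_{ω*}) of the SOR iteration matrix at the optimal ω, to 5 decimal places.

spectrum of D⁻¹(L+U) = {cos(kπ/121) : 1≤k≤120}; ρ_J = cos(π/121) = 0.99966.
1 − cos²(π/121) = sin²(π/121) ⇒ √(1−ρ_J²) = sin(π/121) = 0.025961.
Young: ω* = 2/(1+√(1−ρ_J²)) = 2/(1+0.025961) = 2/1.025961 = 1.94939.
ρ_SOR = ω* − 1 ≈ 0.94939.

ρ_SOR = 0.94939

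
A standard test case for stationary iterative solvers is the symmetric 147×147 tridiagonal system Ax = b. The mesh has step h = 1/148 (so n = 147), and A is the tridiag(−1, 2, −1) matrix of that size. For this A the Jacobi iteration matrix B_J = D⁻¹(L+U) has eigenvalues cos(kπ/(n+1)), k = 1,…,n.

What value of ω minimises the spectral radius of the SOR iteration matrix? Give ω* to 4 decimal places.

ω* = 1.9584

B_J for the 147×147 system has eigenvalues cos(kπ/148); ρ_J = cos(π/148) = 0.9998.
√(1 − cos²(π/148)) = sin(π/148) ≈ 0.02123.
Then 2/(1+√(1−ρ_J²)) = 2/(1+0.02123); ω* = 2/1.02123 = 1.9584.
At ω = 1.9584 every |λ(B_ω)| = ω−1, so ρ_SOR = 0.9584.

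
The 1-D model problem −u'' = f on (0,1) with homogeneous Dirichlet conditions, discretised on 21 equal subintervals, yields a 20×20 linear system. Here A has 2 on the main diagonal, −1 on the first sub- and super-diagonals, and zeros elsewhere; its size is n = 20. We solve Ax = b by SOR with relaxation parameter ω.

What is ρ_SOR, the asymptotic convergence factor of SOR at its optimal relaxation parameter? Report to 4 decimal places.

ρ_SOR = 0.7406

ρ_J = max_k |cos(kπ/21)| = cos(π/21) = 0.9888
√(1 − cos²(π/21)) = sin(π/21) ≈ 0.14904.
ω* = 2/(1 + 0.14904) = 2/1.14904 = 1.7406.
At ω = 1.7406 every |λ(B_ω)| = ω−1, so ρ_SOR = 0.7406.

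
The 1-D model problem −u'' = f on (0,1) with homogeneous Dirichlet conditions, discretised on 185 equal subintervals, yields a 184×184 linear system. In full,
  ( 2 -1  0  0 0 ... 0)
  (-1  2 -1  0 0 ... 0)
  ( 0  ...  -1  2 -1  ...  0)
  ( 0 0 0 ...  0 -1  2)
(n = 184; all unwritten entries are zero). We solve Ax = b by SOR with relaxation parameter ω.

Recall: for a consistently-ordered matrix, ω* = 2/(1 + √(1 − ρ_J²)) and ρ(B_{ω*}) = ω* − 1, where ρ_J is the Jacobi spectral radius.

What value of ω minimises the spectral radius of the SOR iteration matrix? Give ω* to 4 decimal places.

ρ_J = max_k |cos(kπ/185)| = cos(π/185) = 0.9999
√(1 − cos²(π/185)) = sin(π/185) ≈ 0.01698.
[ω*] 2 ÷ (1 + 0.01698) = 2 ÷ 1.01698 = 1.9666.
At ω = 1.9666 every |λ(B_ω)| = ω−1, so ρ_SOR = 0.9666.

ω* = 1.9666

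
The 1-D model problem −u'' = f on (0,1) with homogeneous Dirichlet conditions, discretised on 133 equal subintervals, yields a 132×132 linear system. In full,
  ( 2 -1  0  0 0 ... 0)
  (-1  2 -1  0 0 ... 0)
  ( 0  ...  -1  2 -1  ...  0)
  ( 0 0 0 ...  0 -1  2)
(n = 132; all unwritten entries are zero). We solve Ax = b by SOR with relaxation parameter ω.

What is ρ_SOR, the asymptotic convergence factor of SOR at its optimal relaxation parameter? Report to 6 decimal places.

ρ_SOR = 0.953852

½·tridiag(1,0,1) at n=132: λ_k = cos(kπ/133); max |λ| at k=1 ⇒ ρ_J = cos(π/133) ≈ 0.999721.
√(1−ρ_J²) = |sin(π/133)| = 0.0236188
ω* = 2 / (1 + 0.0236188) = 2 / 1.0236188 ≈ 1.953852.
ρ_SOR = ω* − 1 ≈ 0.953852.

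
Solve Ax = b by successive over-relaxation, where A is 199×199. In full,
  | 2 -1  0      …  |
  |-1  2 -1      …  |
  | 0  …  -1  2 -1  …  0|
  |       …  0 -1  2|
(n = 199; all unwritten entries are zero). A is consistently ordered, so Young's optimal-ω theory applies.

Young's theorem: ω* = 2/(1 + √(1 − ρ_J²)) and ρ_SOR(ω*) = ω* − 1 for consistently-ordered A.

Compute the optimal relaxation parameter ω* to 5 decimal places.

ω* = 1.96907

[ρ_J] n=199: ρ(B_J) = cos(π/(n+1)) = cos(π/200) = 0.99988.
√(1−ρ_J²) simplifies to sin(π/200) = 0.015707.
[ω*] 2 ÷ (1 + 0.015707) = 2 ÷ 1.015707 = 1.96907.
ρ_SOR = ω* − 1 ≈ 0.96907.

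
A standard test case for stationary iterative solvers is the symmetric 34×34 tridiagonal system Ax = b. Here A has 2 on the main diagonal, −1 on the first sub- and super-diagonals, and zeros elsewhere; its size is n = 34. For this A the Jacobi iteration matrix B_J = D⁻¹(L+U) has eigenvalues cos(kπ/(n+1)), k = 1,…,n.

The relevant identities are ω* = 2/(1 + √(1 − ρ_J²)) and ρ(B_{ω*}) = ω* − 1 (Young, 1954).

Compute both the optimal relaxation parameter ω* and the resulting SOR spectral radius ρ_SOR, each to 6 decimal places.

B_J for the 34×34 system has eigenvalues cos(kπ/35); ρ_J = cos(π/35) = 0.995974.
√(1−ρ_J²) = |sin(π/35)| = 0.0896393
[ω*] 2 ÷ (1 + 0.0896393) = 2 ÷ 1.0896393 = 1.835470.
ρ(B_{ω*}) = ω*−1 = 0.835470

ω* = 1.835470, ρ_SOR = 0.835470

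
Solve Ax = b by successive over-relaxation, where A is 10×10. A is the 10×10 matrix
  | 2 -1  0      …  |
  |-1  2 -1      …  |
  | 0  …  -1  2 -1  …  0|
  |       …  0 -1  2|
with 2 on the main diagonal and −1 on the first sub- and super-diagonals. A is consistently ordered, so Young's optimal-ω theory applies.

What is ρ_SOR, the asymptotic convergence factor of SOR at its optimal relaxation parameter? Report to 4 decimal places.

With n=10, ρ(Jacobi) = cos(π/11) = 0.9595.
1 − cos²(π/11) = sin²(π/11) ⇒ √(1−ρ_J²) = sin(π/11) = 0.28173.
ω* = 2/(1 + 0.28173) = 2/1.28173 = 1.5604.
and ρ(B_{ω*}) = 1.5604 − 1 = 0.5604.

ρ_SOR = 0.5604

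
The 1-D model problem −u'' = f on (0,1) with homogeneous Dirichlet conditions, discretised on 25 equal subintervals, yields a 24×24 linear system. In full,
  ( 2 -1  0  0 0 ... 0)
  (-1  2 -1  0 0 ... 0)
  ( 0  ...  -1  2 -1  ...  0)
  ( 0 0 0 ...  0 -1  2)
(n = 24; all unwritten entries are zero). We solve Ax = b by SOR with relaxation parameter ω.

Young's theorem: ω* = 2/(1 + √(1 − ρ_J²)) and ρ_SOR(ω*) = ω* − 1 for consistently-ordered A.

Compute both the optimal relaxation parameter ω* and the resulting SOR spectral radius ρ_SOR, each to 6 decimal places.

ω* = 1.777251, ρ_SOR = 0.777251

With n=24, ρ(Jacobi) = cos(π/25) = 0.992115.
1 − cos²(π/25) = sin²(π/25) ⇒ √(1−ρ_J²) = sin(π/25) = 0.1253332.
ω* = 2/(1+0.1253332) = 1.777251
Hence ρ(B_{ω*}) = 1.777251 − 1 = 0.777251.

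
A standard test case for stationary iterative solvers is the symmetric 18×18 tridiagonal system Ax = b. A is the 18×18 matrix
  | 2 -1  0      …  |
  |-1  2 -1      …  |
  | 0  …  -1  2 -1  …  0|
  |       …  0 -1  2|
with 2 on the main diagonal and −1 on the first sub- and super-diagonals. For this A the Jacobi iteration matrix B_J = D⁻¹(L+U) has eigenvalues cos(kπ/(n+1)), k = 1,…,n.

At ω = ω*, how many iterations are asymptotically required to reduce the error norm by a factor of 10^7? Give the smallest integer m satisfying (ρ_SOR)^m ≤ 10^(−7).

m = 49

[ρ_J] n=18: ρ(B_J) = cos(π/(n+1)) = cos(π/19) = 0.9863613.
√(1 − cos²(π/19)) = sin(π/19) ≈ 0.1645946.
[ω*] 2 ÷ (1 + 0.1645946) = 2 ÷ 1.1645946 = 1.7173358.
Hence ρ(B_{ω*}) = 1.7173358 − 1 = 0.7173358.
Need (0.7173358)^m ≤ 10^(−7): m ≥ 7·ln10/|ln 0.7173358| = 16.1181/0.332211 = 48.518 ⇒ m = 49.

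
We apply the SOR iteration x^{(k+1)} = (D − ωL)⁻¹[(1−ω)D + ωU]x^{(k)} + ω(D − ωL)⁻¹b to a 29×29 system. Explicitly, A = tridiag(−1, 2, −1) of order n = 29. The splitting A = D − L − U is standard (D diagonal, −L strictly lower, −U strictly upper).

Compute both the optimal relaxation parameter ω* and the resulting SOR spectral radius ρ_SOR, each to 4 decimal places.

ω* = 1.8107, ρ_SOR = 0.8107

ρ_J = max_k |cos(kπ/30)| = cos(π/30) = 0.9945
1 − cos²(π/30) = sin²(π/30) ⇒ √(1−ρ_J²) = sin(π/30) = 0.10453.
So ω* = 2/1.10453 = 1.8107 (Young).
At ω = 1.8107 every |λ(B_ω)| = ω−1, so ρ_SOR = 0.8107.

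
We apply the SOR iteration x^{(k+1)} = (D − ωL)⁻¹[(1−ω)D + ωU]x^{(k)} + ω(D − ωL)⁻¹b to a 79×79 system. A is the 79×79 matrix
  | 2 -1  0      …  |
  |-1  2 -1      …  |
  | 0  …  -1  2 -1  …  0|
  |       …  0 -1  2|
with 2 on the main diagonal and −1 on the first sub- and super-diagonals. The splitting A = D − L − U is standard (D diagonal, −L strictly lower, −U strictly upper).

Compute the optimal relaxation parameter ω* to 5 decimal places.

ω* = 1.92445

ρ_J = max_k |cos(kπ/80)| = cos(π/80) = 0.99923
√(1−ρ_J²) simplifies to sin(π/80) = 0.039260.
ω* = 2/(1+0.039260) = 1.92445
[ρ_SOR] ω* − 1 = 0.92445.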